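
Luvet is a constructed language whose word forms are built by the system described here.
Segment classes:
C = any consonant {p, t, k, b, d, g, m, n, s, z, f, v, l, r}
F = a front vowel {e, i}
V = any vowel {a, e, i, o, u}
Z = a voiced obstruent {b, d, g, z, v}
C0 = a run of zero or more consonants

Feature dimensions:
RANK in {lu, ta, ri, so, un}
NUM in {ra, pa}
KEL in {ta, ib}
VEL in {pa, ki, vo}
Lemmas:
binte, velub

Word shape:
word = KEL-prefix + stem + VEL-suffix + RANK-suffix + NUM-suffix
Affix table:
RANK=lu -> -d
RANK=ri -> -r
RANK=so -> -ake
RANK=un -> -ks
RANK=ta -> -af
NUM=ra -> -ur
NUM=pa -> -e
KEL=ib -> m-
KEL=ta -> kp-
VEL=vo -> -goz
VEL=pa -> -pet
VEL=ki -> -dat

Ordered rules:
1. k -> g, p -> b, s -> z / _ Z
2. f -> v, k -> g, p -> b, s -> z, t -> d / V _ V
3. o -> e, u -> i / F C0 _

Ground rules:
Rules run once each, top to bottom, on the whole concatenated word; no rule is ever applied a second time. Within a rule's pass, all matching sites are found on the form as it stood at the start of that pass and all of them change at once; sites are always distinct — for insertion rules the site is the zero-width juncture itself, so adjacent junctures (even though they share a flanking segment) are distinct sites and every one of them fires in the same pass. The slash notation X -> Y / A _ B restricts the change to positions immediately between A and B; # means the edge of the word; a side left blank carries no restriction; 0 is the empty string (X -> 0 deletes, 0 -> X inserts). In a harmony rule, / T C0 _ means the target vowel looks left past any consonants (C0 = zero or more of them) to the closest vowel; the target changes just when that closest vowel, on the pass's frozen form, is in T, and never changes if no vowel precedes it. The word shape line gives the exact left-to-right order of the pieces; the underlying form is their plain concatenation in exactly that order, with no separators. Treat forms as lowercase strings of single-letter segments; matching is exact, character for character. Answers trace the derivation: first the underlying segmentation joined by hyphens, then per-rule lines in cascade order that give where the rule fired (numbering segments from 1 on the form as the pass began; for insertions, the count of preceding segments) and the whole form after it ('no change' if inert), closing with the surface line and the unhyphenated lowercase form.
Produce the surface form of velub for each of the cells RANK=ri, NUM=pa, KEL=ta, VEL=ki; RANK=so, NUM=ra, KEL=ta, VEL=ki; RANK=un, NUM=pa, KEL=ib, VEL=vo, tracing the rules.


cell RANK=ri, NUM=pa, KEL=ta, VEL=ki:
underlying: kp-velub-dat-r-e
1. k -> g, p -> b, s -> z / _ Z: fires at position(s) 2: kbvelubdatre
2. f -> v, k -> g, p -> b, s -> z, t -> d / V _ V: no change
3. o -> e, u -> i / F C0 _: fires at position(s) 6: kbvelibdatre
surface: kbvelibdatre

cell RANK=so, NUM=ra, KEL=ta, VEL=ki:
underlying: kp-velub-dat-ake-ur
1. k -> g, p -> b, s -> z / _ Z: fires at position(s) 2: kbvelubdatakeur
2. f -> v, k -> g, p -> b, s -> z, t -> d / V _ V: fires at position(s) 10, 12: kbvelubdadageur
3. o -> e, u -> i / F C0 _: fires at position(s) 6, 14: kbvelibdadageir
surface: kbvelibdadageir

cell RANK=un, NUM=pa, KEL=ib, VEL=vo:
underlying: m-velub-goz-ks-e
1. k -> g, p -> b, s -> z / _ Z: no change
2. f -> v, k -> g, p -> b, s -> z, t -> d / V _ V: no change
3. o -> e, u -> i / F C0 _: fires at position(s) 5: mvelibgozkse
surface: mvelibgozkse


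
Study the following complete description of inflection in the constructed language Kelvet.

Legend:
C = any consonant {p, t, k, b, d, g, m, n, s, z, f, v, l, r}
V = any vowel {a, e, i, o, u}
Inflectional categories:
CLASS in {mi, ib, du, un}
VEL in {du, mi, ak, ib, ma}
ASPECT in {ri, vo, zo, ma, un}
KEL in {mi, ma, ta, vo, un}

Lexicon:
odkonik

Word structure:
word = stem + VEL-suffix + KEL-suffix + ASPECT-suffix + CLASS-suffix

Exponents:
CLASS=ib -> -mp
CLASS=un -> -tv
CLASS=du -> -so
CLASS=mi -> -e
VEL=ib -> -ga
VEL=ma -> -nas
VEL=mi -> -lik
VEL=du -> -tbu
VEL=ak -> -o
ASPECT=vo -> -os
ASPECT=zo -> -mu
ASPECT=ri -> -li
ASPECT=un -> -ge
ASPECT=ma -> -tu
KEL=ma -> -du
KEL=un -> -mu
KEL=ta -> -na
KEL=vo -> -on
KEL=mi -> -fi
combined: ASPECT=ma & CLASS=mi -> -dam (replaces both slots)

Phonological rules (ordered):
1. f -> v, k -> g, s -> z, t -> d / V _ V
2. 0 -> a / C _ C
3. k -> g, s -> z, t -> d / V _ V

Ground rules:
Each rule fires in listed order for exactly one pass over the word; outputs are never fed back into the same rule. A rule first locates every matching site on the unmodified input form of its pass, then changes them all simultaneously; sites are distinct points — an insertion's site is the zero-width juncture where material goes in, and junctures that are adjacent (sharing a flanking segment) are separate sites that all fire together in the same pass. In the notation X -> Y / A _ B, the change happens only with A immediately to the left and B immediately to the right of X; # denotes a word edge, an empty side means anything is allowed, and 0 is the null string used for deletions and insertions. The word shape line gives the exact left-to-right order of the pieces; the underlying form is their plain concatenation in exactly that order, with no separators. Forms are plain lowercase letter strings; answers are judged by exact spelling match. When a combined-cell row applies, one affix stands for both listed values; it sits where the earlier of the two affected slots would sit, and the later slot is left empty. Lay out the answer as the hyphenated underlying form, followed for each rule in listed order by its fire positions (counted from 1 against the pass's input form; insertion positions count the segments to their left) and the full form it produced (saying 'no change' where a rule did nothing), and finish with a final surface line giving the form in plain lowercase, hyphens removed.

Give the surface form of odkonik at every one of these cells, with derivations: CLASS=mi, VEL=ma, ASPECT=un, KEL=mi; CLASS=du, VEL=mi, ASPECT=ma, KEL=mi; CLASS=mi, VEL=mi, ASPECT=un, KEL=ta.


cell CLASS=mi, VEL=ma, ASPECT=un, KEL=mi:
underlying: odkonik-nas-fi-ge-e
1. f -> v, k -> g, s -> z, t -> d / V _ V: no change
2. 0 -> a / C _ C: inserts after position(s) 2, 7, 10: odakonikanasafigee
3. k -> g, s -> z, t -> d / V _ V: fires at position(s) 4, 8, 12: odagoniganazafigee
surface: odagoniganazafigee

cell CLASS=du, VEL=mi, ASPECT=ma, KEL=mi:
underlying: odkonik-lik-fi-tu-so
1. f -> v, k -> g, s -> z, t -> d / V _ V: fires at position(s) 13, 15: odkoniklikfiduzo
2. 0 -> a / C _ C: inserts after position(s) 2, 7, 10: odakonikalikafiduzo
3. k -> g, s -> z, t -> d / V _ V: fires at position(s) 4, 8, 12: odagonigaligafiduzo
surface: odagonigaligafiduzo

cell CLASS=mi, VEL=mi, ASPECT=un, KEL=ta:
underlying: odkonik-lik-na-ge-e
1. f -> v, k -> g, s -> z, t -> d / V _ V: no change
2. 0 -> a / C _ C: inserts after position(s) 2, 7, 10: odakonikalikanagee
3. k -> g, s -> z, t -> d / V _ V: fires at position(s) 4, 8, 12: odagonigaliganagee
surface: odagonigaliganagee


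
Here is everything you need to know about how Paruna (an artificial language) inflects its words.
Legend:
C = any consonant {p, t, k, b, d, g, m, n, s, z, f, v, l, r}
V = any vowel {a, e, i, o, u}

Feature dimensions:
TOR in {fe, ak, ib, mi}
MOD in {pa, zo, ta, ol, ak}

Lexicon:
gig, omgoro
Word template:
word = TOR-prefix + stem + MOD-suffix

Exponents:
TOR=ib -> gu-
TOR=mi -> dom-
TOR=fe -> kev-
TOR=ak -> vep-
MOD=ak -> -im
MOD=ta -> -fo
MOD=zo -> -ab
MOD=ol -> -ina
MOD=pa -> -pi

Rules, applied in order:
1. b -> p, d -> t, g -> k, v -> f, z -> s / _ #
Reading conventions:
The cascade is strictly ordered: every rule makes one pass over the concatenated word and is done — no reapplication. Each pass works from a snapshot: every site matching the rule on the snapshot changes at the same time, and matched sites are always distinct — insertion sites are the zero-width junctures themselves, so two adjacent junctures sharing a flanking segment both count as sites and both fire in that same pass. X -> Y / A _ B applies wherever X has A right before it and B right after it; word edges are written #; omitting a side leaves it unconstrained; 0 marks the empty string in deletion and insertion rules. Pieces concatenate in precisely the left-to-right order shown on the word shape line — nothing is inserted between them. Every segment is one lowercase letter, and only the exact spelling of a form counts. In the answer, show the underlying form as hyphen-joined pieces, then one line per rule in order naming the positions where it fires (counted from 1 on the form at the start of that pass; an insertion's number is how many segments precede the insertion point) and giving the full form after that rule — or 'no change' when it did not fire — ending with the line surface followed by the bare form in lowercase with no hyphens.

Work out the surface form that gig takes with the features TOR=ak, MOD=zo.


underlying: vep-gig-ab
1. b -> p, d -> t, g -> k, v -> f, z -> s / _ #: fires at position(s) 8: vepgigap
surface: vepgigap


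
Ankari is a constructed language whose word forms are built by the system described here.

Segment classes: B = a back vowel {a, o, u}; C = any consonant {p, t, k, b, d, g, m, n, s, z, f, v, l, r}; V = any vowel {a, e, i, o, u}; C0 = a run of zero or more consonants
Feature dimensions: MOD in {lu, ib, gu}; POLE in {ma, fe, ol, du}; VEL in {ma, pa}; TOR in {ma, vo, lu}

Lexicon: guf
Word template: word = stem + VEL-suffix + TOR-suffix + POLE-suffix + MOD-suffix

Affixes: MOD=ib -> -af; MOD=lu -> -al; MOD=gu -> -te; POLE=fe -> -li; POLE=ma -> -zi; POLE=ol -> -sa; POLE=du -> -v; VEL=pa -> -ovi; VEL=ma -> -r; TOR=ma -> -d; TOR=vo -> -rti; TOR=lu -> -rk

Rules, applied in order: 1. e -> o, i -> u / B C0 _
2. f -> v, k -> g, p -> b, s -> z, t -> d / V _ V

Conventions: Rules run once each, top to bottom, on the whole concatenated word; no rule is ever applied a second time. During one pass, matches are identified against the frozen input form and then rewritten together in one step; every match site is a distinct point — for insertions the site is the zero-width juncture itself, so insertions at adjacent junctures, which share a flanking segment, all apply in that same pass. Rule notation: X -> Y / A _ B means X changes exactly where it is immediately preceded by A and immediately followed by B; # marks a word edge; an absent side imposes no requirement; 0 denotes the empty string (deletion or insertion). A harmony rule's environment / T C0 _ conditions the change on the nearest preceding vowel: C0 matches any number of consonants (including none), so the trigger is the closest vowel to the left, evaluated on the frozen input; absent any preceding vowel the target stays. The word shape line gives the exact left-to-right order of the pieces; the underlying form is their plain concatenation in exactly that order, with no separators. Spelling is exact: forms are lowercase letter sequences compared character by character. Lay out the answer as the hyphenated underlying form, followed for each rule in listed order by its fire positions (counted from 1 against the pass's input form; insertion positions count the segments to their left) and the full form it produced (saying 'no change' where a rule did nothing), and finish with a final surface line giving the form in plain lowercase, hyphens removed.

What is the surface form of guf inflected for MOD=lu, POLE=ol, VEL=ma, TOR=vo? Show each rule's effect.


underlying: guf-r-rti-sa-al
1. e -> o, i -> u / B C0 _: fires at position(s) 7: gufrrtusaal
2. f -> v, k -> g, p -> b, s -> z, t -> d / V _ V: fires at position(s) 8: gufrrtuzaal
surface: gufrrtuzaal


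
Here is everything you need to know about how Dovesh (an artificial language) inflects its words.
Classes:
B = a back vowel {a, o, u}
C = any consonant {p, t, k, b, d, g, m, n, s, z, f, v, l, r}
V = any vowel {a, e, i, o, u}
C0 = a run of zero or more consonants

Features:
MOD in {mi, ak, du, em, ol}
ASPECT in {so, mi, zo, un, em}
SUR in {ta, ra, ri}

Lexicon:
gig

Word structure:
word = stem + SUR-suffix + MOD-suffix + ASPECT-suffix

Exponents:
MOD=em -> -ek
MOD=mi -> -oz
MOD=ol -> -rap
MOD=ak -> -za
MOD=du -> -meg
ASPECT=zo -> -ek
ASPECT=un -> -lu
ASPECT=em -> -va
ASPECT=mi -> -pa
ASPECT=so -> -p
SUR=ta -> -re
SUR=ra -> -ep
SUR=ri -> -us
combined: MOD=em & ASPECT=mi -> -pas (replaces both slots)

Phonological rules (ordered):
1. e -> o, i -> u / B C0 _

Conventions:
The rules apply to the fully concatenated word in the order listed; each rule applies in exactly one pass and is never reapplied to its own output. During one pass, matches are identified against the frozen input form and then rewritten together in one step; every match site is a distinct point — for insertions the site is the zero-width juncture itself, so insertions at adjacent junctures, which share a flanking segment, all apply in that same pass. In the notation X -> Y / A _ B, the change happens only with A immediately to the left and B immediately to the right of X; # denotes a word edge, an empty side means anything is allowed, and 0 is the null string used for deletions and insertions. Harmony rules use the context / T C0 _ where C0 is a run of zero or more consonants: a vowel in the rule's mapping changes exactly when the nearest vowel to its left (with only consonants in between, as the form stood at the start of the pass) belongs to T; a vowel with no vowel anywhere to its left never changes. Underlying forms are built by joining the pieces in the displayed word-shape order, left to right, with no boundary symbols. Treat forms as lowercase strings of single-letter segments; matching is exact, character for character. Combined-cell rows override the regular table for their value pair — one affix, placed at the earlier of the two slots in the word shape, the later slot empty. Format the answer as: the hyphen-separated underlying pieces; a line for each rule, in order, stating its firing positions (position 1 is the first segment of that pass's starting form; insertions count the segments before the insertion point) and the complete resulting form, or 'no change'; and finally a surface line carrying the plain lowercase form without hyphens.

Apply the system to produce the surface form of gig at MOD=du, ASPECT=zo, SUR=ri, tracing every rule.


underlying: gig-us-meg-ek
1. e -> o, i -> u / B C0 _: fires at position(s) 7: gigusmogek
surface: gigusmogek


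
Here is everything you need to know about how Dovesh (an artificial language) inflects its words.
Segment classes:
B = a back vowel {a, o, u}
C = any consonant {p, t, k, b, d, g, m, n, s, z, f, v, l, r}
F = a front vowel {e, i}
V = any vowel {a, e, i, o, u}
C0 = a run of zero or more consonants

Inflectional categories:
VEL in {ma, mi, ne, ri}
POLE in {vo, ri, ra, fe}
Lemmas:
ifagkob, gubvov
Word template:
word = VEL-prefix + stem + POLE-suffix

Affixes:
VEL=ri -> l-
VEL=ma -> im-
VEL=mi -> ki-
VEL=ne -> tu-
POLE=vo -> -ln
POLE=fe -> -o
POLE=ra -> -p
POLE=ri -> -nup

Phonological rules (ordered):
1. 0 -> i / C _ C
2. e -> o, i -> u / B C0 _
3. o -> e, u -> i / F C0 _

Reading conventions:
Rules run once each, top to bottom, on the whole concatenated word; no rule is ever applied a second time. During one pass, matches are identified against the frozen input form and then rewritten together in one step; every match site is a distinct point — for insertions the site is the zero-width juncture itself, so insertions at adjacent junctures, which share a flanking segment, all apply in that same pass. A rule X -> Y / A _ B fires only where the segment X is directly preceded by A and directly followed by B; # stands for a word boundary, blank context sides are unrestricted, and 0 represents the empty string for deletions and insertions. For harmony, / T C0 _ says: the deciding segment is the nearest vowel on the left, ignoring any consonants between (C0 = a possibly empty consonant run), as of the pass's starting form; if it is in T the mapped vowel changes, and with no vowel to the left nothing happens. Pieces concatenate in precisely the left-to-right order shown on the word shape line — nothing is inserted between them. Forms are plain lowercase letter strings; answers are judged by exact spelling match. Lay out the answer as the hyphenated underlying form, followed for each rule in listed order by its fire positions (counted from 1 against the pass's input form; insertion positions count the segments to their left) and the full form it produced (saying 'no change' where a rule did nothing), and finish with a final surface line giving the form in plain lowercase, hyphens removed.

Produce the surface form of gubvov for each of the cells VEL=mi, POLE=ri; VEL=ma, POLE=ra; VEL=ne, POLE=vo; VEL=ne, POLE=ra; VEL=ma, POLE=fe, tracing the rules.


cell VEL=mi, POLE=ri:
underlying: ki-gubvov-nup
1. 0 -> i / C _ C: inserts after position(s) 5, 8: kigubivovinup
2. e -> o, i -> u / B C0 _: fires at position(s) 6, 10: kigubuvovunup
3. o -> e, u -> i / F C0 _: fires at position(s) 4: kigibuvovunup
surface: kigibuvovunup

cell VEL=ma, POLE=ra:
underlying: im-gubvov-p
1. 0 -> i / C _ C: inserts after position(s) 2, 5, 8: imigubivovip
2. e -> o, i -> u / B C0 _: fires at position(s) 7, 11: imigubuvovup
3. o -> e, u -> i / F C0 _: fires at position(s) 5: imigibuvovup
surface: imigibuvovup

cell VEL=ne, POLE=vo:
underlying: tu-gubvov-ln
1. 0 -> i / C _ C: inserts after position(s) 5, 8, 9: tugubivovilin
2. e -> o, i -> u / B C0 _: fires at position(s) 6, 10: tugubuvovulin
3. o -> e, u -> i / F C0 _: no change
surface: tugubuvovulin

cell VEL=ne, POLE=ra:
underlying: tu-gubvov-p
1. 0 -> i / C _ C: inserts after position(s) 5, 8: tugubivovip
2. e -> o, i -> u / B C0 _: fires at position(s) 6, 10: tugubuvovup
3. o -> e, u -> i / F C0 _: no change
surface: tugubuvovup

cell VEL=ma, POLE=fe:
underlying: im-gubvov-o
1. 0 -> i / C _ C: inserts after position(s) 2, 5: imigubivovo
2. e -> o, i -> u / B C0 _: fires at position(s) 7: imigubuvovo
3. o -> e, u -> i / F C0 _: fires at position(s) 5: imigibuvovo
surface: imigibuvovo


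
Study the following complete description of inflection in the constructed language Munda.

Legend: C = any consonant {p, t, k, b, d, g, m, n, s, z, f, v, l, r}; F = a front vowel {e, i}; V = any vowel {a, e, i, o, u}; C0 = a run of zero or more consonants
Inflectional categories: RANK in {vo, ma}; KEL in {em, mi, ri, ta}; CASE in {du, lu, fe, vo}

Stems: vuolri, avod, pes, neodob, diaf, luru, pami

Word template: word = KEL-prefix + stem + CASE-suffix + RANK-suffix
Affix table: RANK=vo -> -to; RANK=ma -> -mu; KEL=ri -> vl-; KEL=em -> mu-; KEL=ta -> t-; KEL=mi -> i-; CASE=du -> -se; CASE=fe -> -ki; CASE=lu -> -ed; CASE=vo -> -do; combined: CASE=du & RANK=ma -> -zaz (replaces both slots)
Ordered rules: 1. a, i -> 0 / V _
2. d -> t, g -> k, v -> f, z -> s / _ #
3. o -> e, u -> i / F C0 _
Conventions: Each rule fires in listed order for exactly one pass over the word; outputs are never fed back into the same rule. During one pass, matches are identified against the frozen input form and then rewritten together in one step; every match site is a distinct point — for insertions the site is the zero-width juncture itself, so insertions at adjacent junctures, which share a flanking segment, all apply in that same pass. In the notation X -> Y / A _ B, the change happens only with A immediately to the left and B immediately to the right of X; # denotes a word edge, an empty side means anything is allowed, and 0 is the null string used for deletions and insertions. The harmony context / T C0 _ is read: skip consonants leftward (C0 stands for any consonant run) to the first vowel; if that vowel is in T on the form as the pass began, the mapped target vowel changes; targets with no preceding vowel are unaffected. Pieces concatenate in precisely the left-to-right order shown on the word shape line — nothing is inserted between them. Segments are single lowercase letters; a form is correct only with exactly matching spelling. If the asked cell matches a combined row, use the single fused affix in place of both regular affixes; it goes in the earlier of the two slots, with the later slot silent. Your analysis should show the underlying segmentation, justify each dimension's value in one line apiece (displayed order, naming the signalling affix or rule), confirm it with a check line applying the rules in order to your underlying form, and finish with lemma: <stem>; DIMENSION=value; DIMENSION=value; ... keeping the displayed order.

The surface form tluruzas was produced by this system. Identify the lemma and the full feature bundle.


underlying: t-luru-zaz
RANK=ma - signalled by the combined affix row
KEL=ta - signalled by the affix t-
CASE=du - signalled by the combined affix row
check: tluruzaz -> tluruzaz -> tluruzas -> tluruzas
lemma: luru; RANK=ma; KEL=ta; CASE=du


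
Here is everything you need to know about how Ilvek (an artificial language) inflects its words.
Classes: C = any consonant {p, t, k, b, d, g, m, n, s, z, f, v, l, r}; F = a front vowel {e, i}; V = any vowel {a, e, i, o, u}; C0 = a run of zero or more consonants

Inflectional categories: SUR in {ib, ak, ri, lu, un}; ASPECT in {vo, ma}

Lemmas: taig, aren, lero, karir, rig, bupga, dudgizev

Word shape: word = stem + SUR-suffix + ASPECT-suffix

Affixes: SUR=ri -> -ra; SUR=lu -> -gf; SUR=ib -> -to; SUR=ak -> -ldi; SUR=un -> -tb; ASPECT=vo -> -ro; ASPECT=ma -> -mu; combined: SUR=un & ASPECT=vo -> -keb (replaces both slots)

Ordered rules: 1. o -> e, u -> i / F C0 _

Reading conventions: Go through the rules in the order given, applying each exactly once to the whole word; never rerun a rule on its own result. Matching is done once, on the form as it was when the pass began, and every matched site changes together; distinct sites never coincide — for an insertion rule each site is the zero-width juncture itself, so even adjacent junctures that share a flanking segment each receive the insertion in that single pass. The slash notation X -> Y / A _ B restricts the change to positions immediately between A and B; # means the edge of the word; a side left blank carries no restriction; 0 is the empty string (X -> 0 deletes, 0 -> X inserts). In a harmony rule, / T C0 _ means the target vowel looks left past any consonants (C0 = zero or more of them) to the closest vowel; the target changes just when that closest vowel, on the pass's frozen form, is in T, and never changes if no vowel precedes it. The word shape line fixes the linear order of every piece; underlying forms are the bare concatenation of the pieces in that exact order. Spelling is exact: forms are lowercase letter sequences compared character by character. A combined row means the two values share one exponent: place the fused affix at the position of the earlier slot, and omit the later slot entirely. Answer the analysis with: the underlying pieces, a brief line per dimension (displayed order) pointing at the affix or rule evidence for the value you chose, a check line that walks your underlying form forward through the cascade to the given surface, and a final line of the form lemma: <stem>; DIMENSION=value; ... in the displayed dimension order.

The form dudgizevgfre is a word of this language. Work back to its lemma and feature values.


underlying: dudgizev-gf-ro
SUR=lu - signalled by the affix -gf
ASPECT=vo - signalled by the affix -ro
check: dudgizevgfro -> dudgizevgfre
lemma: dudgizev; SUR=lu; ASPECT=vo


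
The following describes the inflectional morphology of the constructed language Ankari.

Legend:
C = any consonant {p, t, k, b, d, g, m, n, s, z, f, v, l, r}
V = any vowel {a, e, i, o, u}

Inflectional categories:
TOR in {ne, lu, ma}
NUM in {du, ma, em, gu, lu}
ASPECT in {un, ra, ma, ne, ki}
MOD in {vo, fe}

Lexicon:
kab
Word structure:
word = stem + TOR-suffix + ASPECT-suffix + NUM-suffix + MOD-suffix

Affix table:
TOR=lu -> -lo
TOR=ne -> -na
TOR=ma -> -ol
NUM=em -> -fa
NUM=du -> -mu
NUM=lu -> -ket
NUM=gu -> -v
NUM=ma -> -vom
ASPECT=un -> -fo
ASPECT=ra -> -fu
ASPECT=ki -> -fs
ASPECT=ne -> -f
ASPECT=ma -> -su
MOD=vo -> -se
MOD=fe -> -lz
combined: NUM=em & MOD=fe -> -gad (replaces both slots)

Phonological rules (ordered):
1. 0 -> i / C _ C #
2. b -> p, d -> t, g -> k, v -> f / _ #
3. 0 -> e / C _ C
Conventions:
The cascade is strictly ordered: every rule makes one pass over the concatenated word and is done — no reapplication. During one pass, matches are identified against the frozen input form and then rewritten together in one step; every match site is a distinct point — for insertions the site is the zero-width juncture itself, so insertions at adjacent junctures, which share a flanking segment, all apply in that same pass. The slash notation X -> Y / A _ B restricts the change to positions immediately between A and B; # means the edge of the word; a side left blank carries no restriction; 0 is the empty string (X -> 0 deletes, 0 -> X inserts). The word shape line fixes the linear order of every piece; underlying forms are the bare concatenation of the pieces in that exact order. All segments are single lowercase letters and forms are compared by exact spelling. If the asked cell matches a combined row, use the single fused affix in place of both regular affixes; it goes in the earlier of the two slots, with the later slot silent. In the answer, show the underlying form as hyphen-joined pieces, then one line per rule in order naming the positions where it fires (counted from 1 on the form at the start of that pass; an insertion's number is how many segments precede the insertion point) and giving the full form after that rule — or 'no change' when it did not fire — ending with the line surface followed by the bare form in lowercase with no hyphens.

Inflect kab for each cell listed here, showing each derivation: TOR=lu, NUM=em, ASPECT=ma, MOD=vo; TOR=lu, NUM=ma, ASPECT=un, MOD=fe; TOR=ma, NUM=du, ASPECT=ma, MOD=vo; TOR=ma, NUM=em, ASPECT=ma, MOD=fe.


cell TOR=lu, NUM=em, ASPECT=ma, MOD=vo:
underlying: kab-lo-su-fa-se
1. 0 -> i / C _ C #: no change
2. b -> p, d -> t, g -> k, v -> f / _ #: no change
3. 0 -> e / C _ C: inserts after position(s) 3: kabelosufase
surface: kabelosufase

cell TOR=lu, NUM=ma, ASPECT=un, MOD=fe:
underlying: kab-lo-fo-vom-lz
1. 0 -> i / C _ C #: inserts after position(s) 11: kablofovomliz
2. b -> p, d -> t, g -> k, v -> f / _ #: no change
3. 0 -> e / C _ C: inserts after position(s) 3, 10: kabelofovomeliz
surface: kabelofovomeliz

cell TOR=ma, NUM=du, ASPECT=ma, MOD=vo:
underlying: kab-ol-su-mu-se
1. 0 -> i / C _ C #: no change
2. b -> p, d -> t, g -> k, v -> f / _ #: no change
3. 0 -> e / C _ C: inserts after position(s) 5: kabolesumuse
surface: kabolesumuse

cell TOR=ma, NUM=em, ASPECT=ma, MOD=fe:
underlying: kab-ol-su-gad
1. 0 -> i / C _ C #: no change
2. b -> p, d -> t, g -> k, v -> f / _ #: fires at position(s) 10: kabolsugat
3. 0 -> e / C _ C: inserts after position(s) 5: kabolesugat
surface: kabolesugat


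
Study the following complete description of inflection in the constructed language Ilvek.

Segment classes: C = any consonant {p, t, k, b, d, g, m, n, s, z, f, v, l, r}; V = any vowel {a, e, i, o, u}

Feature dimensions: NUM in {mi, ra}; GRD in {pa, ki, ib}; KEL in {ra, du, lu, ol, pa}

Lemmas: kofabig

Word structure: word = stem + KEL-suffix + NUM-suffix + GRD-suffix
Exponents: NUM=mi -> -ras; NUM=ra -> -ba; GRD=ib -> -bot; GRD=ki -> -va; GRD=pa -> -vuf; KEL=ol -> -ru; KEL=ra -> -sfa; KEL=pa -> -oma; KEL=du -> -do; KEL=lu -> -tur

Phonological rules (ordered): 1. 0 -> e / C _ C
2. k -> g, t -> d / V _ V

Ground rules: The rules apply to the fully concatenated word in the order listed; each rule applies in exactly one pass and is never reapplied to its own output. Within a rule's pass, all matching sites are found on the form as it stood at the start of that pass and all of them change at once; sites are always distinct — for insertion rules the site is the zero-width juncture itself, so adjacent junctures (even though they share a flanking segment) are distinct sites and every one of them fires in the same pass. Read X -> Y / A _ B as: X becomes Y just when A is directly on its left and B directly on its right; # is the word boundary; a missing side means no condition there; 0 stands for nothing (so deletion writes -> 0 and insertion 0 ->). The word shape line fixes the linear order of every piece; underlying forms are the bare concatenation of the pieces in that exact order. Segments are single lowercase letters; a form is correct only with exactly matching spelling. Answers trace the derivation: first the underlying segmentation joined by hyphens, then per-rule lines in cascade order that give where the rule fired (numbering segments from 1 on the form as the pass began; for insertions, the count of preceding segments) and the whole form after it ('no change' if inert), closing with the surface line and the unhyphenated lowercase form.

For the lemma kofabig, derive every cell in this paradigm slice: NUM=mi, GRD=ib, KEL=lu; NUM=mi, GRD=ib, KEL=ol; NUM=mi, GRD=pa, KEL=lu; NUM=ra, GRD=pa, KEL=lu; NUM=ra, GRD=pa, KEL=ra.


cell NUM=mi, GRD=ib, KEL=lu:
underlying: kofabig-tur-ras-bot
1. 0 -> e / C _ C: inserts after position(s) 7, 10, 13: kofabigeturerasebot
2. k -> g, t -> d / V _ V: fires at position(s) 9: kofabigedurerasebot
surface: kofabigedurerasebot

cell NUM=mi, GRD=ib, KEL=ol:
underlying: kofabig-ru-ras-bot
1. 0 -> e / C _ C: inserts after position(s) 7, 12: kofabigerurasebot
2. k -> g, t -> d / V _ V: no change
surface: kofabigerurasebot

cell NUM=mi, GRD=pa, KEL=lu:
underlying: kofabig-tur-ras-vuf
1. 0 -> e / C _ C: inserts after position(s) 7, 10, 13: kofabigeturerasevuf
2. k -> g, t -> d / V _ V: fires at position(s) 9: kofabigedurerasevuf
surface: kofabigedurerasevuf

cell NUM=ra, GRD=pa, KEL=lu:
underlying: kofabig-tur-ba-vuf
1. 0 -> e / C _ C: inserts after position(s) 7, 10: kofabigeturebavuf
2. k -> g, t -> d / V _ V: fires at position(s) 9: kofabigedurebavuf
surface: kofabigedurebavuf

cell NUM=ra, GRD=pa, KEL=ra:
underlying: kofabig-sfa-ba-vuf
1. 0 -> e / C _ C: inserts after position(s) 7, 8: kofabigesefabavuf
2. k -> g, t -> d / V _ V: no change
surface: kofabigesefabavuf


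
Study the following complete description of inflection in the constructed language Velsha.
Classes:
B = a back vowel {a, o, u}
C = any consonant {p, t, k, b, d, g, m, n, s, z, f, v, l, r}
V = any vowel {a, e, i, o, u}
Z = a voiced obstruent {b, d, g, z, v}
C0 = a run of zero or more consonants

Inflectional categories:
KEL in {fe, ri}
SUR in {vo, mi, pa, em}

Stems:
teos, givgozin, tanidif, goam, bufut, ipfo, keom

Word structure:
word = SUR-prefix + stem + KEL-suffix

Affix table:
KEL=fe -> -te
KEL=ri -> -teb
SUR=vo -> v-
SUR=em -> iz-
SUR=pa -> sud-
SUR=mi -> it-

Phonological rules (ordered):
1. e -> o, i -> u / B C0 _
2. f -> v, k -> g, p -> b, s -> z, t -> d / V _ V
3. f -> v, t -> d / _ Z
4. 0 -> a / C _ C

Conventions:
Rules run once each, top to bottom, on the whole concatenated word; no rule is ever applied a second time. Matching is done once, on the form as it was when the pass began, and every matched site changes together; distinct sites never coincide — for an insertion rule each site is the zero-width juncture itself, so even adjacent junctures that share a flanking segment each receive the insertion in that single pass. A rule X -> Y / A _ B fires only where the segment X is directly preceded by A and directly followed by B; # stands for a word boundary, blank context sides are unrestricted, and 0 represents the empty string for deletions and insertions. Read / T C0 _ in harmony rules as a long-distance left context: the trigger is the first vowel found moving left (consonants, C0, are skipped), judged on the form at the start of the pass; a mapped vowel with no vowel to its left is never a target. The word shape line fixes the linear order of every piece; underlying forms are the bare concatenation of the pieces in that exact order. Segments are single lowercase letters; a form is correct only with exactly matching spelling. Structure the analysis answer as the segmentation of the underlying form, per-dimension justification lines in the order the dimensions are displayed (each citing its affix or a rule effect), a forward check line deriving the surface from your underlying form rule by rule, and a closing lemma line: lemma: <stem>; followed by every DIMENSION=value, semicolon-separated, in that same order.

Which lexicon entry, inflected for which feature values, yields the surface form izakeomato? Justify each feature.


underlying: iz-keom-te
KEL=fe - signalled by the affix -te
SUR=em - signalled by the affix iz-
check: izkeomte -> izkeomto -> izkeomto -> izkeomto -> izakeomato
lemma: keom; KEL=fe; SUR=em


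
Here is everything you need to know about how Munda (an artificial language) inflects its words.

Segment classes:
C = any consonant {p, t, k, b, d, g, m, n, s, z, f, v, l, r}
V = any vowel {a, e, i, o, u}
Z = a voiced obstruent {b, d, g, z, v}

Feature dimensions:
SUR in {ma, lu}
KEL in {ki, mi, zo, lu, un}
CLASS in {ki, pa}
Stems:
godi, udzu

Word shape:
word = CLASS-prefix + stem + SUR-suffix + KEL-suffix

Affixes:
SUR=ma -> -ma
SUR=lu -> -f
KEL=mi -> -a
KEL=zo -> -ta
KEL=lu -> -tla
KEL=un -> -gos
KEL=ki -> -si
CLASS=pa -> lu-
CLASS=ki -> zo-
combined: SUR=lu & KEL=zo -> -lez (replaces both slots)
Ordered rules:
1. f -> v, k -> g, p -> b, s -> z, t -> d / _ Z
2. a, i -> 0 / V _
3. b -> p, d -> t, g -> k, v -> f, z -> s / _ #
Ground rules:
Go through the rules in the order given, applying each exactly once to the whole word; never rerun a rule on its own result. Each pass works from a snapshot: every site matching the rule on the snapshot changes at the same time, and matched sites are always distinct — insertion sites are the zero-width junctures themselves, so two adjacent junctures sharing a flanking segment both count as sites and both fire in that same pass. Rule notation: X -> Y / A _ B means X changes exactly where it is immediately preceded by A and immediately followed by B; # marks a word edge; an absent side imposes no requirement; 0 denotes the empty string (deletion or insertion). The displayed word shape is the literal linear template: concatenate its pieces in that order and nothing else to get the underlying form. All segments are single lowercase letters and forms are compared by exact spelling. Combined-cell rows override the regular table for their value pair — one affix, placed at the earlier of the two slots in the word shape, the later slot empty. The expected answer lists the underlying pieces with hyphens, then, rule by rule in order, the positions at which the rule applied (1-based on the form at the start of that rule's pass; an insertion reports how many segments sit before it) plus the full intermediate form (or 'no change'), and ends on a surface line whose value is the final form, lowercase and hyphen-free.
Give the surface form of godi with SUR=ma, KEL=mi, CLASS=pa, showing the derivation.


underlying: lu-godi-ma-a
1. f -> v, k -> g, p -> b, s -> z, t -> d / _ Z: no change
2. a, i -> 0 / V _: fires at position(s) 9: lugodima
3. b -> p, d -> t, g -> k, v -> f, z -> s / _ #: no change
surface: lugodima


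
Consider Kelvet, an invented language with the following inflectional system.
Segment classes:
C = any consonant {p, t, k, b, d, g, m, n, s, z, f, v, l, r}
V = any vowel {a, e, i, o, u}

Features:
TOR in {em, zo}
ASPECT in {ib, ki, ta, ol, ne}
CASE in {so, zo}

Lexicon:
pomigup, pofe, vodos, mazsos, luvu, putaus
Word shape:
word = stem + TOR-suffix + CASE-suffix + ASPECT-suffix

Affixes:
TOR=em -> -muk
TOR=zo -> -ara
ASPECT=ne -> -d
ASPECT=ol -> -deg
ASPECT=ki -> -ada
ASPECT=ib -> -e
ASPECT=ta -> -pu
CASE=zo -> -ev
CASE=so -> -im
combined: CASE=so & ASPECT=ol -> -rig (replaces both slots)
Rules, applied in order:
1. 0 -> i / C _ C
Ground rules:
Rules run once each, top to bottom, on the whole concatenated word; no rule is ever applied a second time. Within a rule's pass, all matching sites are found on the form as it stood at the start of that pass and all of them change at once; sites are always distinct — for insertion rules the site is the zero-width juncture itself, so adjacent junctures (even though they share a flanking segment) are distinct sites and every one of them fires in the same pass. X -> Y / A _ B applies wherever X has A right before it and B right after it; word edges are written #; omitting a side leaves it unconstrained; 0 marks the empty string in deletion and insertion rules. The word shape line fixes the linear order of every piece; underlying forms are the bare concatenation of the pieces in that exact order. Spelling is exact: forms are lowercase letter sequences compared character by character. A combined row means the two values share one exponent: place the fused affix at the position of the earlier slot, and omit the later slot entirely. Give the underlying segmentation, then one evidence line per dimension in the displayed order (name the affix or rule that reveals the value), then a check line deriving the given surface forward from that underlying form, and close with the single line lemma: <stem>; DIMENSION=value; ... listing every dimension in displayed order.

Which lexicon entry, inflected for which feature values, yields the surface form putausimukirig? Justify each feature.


underlying: putaus-muk-rig
TOR=em - signalled by the affix -muk
ASPECT=ol - signalled by the combined affix row
CASE=so - signalled by the combined affix row
check: putausmukrig -> putausimukirig
lemma: putaus; TOR=em; ASPECT=ol; CASE=so


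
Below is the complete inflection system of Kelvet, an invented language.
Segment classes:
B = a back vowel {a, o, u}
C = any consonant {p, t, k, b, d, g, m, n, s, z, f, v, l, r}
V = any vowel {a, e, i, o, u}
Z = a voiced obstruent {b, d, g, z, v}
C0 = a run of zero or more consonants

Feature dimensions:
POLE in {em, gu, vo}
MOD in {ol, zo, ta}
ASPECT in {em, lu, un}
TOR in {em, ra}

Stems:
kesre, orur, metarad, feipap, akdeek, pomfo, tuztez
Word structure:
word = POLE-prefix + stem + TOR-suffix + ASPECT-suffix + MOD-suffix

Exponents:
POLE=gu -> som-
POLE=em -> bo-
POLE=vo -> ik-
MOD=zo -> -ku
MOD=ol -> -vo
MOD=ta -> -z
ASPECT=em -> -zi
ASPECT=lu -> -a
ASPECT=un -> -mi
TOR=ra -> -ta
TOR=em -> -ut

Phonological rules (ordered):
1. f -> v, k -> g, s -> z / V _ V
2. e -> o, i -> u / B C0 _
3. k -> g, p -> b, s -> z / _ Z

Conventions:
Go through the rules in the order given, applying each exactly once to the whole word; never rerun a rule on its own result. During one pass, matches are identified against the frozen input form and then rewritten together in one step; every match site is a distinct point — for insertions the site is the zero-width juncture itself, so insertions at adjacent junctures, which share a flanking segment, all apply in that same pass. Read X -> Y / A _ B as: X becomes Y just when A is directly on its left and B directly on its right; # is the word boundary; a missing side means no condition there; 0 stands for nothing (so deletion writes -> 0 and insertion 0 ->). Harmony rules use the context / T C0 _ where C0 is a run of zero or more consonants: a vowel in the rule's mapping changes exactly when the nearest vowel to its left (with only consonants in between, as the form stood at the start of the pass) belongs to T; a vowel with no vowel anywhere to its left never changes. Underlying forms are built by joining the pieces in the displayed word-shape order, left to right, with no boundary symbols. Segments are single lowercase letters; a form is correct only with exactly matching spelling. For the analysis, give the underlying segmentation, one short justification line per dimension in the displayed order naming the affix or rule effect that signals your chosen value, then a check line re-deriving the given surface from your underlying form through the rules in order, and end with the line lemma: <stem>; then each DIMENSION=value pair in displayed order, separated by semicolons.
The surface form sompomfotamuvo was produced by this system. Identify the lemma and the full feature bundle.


underlying: som-pomfo-ta-mi-vo
POLE=gu - signalled by the affix som-
MOD=ol - signalled by the affix -vo
ASPECT=un - signalled by the affix -mi
TOR=ra - signalled by the affix -ta
check: sompomfotamivo -> sompomfotamivo -> sompomfotamuvo -> sompomfotamuvo
lemma: pomfo; POLE=gu; MOD=ol; ASPECT=un; TOR=ra
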